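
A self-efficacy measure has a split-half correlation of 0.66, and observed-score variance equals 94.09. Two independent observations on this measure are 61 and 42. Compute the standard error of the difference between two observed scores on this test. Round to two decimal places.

6.21

SD = √94.09 ≈ 9.700
Full-length reliability (Spearman-Brown) = 2(0.66)/(1+0.66) ≈ 0.795
SEM = 9.700×√(1 − 0.795) ≈ 4.390
SE_diff = √2 × SEM ≈ 6.208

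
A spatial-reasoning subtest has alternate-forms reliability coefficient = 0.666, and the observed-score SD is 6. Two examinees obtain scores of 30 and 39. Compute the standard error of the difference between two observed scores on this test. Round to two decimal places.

4.90

SEM = 6.0000 × √(1 − 0.6660) = 6.0000 × √0.3340 ≈ 6.0000 × 0.5779 ≈ 3.4676
SE_diff = SEM × √2 ≈ 3.4676 × 1.4142 ≈ 4.9039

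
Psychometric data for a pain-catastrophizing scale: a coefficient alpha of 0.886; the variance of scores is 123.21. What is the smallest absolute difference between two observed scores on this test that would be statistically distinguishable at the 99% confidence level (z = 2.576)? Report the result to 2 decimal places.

SD = √123.21 ≈ 11.1000
SEM = 11.1000*√(1 − 0.8860) ≈ 3.7478
SE_diff = √2 * SEM ≈ 5.3002
Smallest detectable difference = 2.576*5.3002 ≈ 13.6533

13.65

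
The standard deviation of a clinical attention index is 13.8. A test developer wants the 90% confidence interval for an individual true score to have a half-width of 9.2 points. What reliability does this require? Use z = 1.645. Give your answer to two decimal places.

Required SEM = 9.2 / 1.645 ≈ 5.59271
r = 1 − (SEM / SD)² = 1 − (5.59271 / 13.8)² ≈ 1 − 0.16424 ≈ 0.83576

0.84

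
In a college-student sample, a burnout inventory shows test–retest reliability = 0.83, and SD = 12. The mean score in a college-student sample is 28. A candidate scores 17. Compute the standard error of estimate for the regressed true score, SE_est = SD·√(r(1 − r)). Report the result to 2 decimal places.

SE_est = SD * √(r(1 − r)) = 12.000 * √0.141 ≈ 12.000 * 0.376 ≈ 4.508

4.51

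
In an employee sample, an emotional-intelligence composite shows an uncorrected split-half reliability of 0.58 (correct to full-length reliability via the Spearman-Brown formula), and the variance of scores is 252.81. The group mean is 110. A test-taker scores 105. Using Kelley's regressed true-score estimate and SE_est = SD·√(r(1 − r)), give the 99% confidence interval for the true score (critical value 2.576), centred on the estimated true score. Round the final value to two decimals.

[88.23, 124.42]

SD = √252.81 ≈ 15.9000
Spearman-Brown: r = 2(0.58) / (1 + 0.58) = 1.1600 / 1.5800 ≈ 0.7342
T̂ = r·X + (1 − r)·M = 0.7342×105 + 0.2658×110 ≈ 77.0886 + 29.2405 ≈ 106.3291
SE_est = SD × √(r(1 − r)) = 15.9000 × √0.1952 ≈ 15.9000 × 0.4418 ≈ 7.0241
99% CI: 106.3291 ± 18.0942 ≈ (88.2349, 124.4233)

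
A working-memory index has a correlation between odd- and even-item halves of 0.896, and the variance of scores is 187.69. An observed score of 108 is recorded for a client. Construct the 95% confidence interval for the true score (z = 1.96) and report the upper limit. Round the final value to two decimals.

114.29

SD = √187.69 ≈ 13.700
Full-length reliability (Spearman-Brown) = 2(0.896)/(1+0.896) ≈ 0.945
SEM = 13.700 · √(1 − 0.945) = 13.700 · √0.055 ≈ 13.700 · 0.234 ≈ 3.209
1.96 · SEM ≈ 6.289
Upper limit = 108 + 6.289 ≈ 114.289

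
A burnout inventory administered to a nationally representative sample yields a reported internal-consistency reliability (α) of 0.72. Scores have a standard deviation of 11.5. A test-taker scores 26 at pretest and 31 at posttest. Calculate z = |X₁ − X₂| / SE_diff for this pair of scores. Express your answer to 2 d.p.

The standard error of measurement is 11.5000×√(1 − 0.7200) ≈ 11.5000×0.5292 ≈ 6.0852.
Standard error of the difference = 6.0852·√2 ≈ 8.6058
z = |26 − 31| / 8.6058 = 5 / 8.6058 ≈ 0.5810

0.58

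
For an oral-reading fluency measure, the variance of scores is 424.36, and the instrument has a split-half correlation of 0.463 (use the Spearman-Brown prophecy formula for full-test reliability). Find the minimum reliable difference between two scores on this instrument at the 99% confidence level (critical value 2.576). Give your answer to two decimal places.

SD = √424.36 ≈ 20.6000
Full-length reliability (Spearman-Brown) = 2(0.463)/(1+0.463) ≈ 0.6329
SEM = 20.6000*√(1 − 0.6329) ≈ 12.4805
SE_diff = SEM * √2 ≈ 12.4805 * 1.4142 ≈ 17.6501
Minimum reliable difference = 2.576 * SE_diff ≈ 2.576 * 17.6501 ≈ 45.4667

45.47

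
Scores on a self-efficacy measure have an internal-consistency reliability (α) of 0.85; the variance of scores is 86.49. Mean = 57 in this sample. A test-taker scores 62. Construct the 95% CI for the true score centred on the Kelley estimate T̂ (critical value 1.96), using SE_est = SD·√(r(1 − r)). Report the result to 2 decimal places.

[54.74, 67.76]

σ = 86.49^(1/2) = 9.300
Estimated true score = 0.850·62 + (1 − 0.850)·57 ≈ 61.250
SE_est = SD · √(r(1 − r)) = 9.300 · √0.128 ≈ 9.300 · 0.357 ≈ 3.321
95% CI: 61.250 ± 6.509 ≈ (54.741, 67.759)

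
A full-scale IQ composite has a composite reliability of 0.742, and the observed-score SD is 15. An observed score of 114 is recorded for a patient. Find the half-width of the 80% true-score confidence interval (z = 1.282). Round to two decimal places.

The standard error of measurement is 15.0000·√(1 − 0.7420) ≃ 15.0000·0.5079 ≃ 7.6191.
1.282 · SEM ≃ 9.7676

9.77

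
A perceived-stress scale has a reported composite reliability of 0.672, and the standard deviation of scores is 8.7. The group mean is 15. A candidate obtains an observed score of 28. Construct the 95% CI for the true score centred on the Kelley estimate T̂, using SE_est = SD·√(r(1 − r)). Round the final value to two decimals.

T̂ = r·X + (1 − r)·M = 0.67200×28 + 0.32800×15 = 18.81600 + 4.92000 ≈ 23.73600
SE_est = SD × √(r(1 − r)) = 8.70000 × √0.22042 ≈ 8.70000 × 0.46948 ≈ 4.08452
CI = 23.73600 ± 1.96 × 4.08452 → [15.73034, 31.74166]

[15.73, 31.74]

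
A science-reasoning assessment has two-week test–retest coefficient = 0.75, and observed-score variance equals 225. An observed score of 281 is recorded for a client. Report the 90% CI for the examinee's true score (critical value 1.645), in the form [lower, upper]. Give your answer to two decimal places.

[268.66, 293.34]

SD = √225 ≈ 15.0000
SEM = 15.0000×√(1 − 0.7500) ≈ 7.5000
1.645 × SEM ≈ 12.3375
CI = 281 ± 12.3375 → [268.6625, 293.3375]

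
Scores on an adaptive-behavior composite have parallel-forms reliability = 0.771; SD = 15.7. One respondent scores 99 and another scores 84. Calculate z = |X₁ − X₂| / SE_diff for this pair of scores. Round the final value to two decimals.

1.41

The standard error of measurement is 15.7000*√(1 − 0.7710) ≃ 15.7000*0.4785 ≃ 7.5131.
SE_diff = SEM * √2 ≃ 7.5131 * 1.4142 ≃ 10.6251
z = |99 − 84| / 10.6251 = 15 / 10.6251 ≃ 1.4118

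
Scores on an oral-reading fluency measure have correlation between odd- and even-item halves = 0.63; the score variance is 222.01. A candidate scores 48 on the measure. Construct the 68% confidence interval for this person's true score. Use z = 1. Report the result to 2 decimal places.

SD = √222.01 = 14.9000
Full-length reliability (Spearman-Brown) = 2(0.63)/(1+0.63) ≃ 0.7730
SEM = 14.9000 · √(1 − 0.7730) = 14.9000 · √0.2270 ≃ 14.9000 · 0.4764 ≃ 7.0989
Half-width = 1·7.0989 ≃ 7.0989
68% CI: 48 ± 7.0989 = [40.9011, 55.0989]

[40.90, 55.10]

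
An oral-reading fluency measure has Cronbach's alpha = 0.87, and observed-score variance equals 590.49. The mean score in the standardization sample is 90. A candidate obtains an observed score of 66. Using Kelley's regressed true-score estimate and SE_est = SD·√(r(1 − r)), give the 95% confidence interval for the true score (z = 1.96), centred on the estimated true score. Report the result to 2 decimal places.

σ = 590.49^(1/2) = 24.3000
Estimated true score = 0.8700·66 + (1 − 0.8700)·90 ≈ 69.1200
SE_est = SD · √(r(1 − r)) = 24.3000 · √0.1131 ≈ 24.3000 · 0.3363 ≈ 8.1722
CI = 69.1200 ± 1.96 · 8.1722 → [53.1025, 85.1375]

[53.10, 85.14]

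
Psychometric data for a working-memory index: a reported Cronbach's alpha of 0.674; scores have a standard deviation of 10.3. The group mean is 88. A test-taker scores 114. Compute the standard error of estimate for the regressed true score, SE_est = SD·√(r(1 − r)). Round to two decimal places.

SE_est = SD * √(r(1 − r)) = 10.3000 * √0.2197 ≈ 10.3000 * 0.4687 ≈ 4.8281

4.83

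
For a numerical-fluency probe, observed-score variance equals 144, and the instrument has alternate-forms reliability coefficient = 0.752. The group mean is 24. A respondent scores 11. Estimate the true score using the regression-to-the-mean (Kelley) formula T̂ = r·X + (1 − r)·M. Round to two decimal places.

14.22

T̂ = 0.7520(11) + 0.2480(24) ≈ 14.2240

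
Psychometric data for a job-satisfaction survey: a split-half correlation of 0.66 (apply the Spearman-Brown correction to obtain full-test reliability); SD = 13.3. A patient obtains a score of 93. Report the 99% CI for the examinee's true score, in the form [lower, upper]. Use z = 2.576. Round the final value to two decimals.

[77.49, 108.51]

Full-length reliability (Spearman-Brown) = 2(0.66)/(1+0.66) ≈ 0.79518
SEM = 13.30000 * √(1 − 0.79518) = 13.30000 * √0.20482 ≈ 13.30000 * 0.45257 ≈ 6.01918
2.576 * SEM ≈ 15.50540
99% CI: 93 ± 15.50540 = [77.49460, 108.50540]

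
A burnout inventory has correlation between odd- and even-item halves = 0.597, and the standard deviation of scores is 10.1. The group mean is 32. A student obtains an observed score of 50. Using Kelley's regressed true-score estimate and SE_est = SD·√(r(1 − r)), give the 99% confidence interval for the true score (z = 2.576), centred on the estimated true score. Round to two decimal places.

Spearman-Brown: r = 2(0.597) / (1 + 0.597) = 1.194 / 1.597 ≈ 0.748
T̂ = 0.748(50) + 0.252(32) ≈ 45.458
SE_est = SD × √(r(1 − r)) = 10.100 × √0.189 ≈ 10.100 × 0.434 ≈ 4.387
99% CI: 45.458 ± 11.301 ≈ (34.157, 56.759)

[34.16, 56.76]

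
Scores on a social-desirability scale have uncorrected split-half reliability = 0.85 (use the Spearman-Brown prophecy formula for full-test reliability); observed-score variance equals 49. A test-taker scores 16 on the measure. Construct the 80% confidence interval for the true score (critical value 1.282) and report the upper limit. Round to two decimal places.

SD = √49 = 7.00000
r_full = 2·0.85 / (1 + 0.85) ≈ 0.91892
SEM = 7.00000 * √(1 − 0.91892) = 7.00000 * √0.08108 ≈ 7.00000 * 0.28475 ≈ 1.99323
1.282 * SEM ≈ 2.55532
Upper limit = 16 + 2.55532 ≈ 18.55532

18.56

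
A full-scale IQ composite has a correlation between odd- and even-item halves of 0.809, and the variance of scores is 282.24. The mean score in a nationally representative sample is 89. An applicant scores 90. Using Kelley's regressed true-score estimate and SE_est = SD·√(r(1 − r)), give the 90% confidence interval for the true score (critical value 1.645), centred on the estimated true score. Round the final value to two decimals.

[81.40, 98.39]

SD = √282.24 = 16.800
Full-length reliability (Spearman-Brown) = 2(0.809)/(1+0.809) ≈ 0.894
Estimated true score = 0.894·90 + (1 − 0.894)·89 ≈ 89.894
SE_est = SD · √(r(1 − r)) = 16.800 · √0.094 ≈ 16.800 · 0.307 ≈ 5.163
90% CI: 89.894 ± 8.493 ≈ (81.402, 98.387)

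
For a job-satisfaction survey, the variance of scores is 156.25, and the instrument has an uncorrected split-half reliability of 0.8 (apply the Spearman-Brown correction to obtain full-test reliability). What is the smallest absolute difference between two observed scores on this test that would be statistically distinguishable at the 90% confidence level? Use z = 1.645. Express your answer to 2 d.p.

SD = √156.25 ≈ 12.500
Spearman-Brown: r = 2(0.8) / (1 + 0.8) = 1.600 / 1.800 ≈ 0.889
The standard error of measurement is 12.500·√(1 − 0.889) ≈ 12.500·0.333 ≈ 4.167.
SE_diff = SEM · √2 ≈ 4.167 · 1.414 ≈ 5.893
Smallest detectable difference = 1.645·5.893 ≈ 9.693

9.69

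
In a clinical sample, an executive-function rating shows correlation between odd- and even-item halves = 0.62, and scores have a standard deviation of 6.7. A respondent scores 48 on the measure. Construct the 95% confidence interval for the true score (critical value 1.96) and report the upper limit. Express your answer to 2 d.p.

54.36

r_full = 2·0.62 / (1 + 0.62) ≃ 0.765
The standard error of measurement is 6.700×√(1 − 0.765) ≃ 6.700×0.484 ≃ 3.245.
Half-width = 1.96×3.245 ≃ 6.360
Upper limit = 48 + 6.360 ≃ 54.360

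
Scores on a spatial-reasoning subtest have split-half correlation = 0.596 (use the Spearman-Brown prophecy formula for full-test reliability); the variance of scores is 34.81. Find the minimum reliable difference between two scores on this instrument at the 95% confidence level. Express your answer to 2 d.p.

SD = √34.81 ≃ 5.9000
r_full = 2·0.596 / (1 + 0.596) ≃ 0.7469
SEM = 5.9000 * √(1 − 0.7469) = 5.9000 * √0.2531 ≃ 5.9000 * 0.5031 ≃ 2.9684
SE_diff = SEM * √2 ≃ 2.9684 * 1.4142 ≃ 4.1980
Smallest detectable difference = 1.96*4.1980 ≃ 8.2281

8.23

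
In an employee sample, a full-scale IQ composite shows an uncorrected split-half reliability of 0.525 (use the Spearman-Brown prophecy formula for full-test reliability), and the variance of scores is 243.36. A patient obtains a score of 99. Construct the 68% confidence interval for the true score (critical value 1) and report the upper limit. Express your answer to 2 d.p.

107.71

SD = √243.36 ≈ 15.6000
r_full = 2·0.525 / (1 + 0.525) ≈ 0.6885
SEM = 15.6000·√(1 − 0.6885) ≈ 8.7064
Half-width = 1·8.7064 ≈ 8.7064
Upper bound: 99 + 8.7064 = 107.7064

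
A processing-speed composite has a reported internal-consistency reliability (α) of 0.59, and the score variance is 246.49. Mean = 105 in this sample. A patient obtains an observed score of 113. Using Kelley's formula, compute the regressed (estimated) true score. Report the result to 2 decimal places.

Estimated true score = 0.590×113 + (1 − 0.590)×105 ≈ 109.720

109.72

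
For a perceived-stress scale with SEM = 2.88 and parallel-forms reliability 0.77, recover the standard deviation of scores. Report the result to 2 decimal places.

SD = 2.88 / √(1 − 0.77) ≈ 6.005

6.01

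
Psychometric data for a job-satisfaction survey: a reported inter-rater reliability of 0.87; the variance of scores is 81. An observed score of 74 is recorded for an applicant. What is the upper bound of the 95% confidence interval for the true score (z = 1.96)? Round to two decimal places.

80.36

σ = 81^(1/2) = 9.0000
SEM = 9.0000 × √(1 − 0.8700) = 9.0000 × √0.1300 ≈ 9.0000 × 0.3606 ≈ 3.2450
Half-width = 1.96×3.2450 ≈ 6.3602
Upper limit = 74 + 6.3602 ≈ 80.3602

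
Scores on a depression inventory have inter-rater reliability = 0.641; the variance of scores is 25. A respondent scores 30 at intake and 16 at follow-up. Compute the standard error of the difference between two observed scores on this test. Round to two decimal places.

4.24

σ = 25^(1/2) = 5.00000
The standard error of measurement is 5.00000*√(1 − 0.64100) ≈ 5.00000*0.59917 ≈ 2.99583.
SE_diff = √2 * SEM ≈ 4.23674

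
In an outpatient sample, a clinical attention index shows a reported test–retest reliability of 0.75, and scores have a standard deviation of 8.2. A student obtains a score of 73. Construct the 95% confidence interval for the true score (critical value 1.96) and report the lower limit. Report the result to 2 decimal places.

SEM = 8.2000×√(1 − 0.7500) ≈ 4.1000
Half-width = 1.96×4.1000 ≈ 8.0360
Lower bound: 73 − 8.0360 = 64.9640

64.96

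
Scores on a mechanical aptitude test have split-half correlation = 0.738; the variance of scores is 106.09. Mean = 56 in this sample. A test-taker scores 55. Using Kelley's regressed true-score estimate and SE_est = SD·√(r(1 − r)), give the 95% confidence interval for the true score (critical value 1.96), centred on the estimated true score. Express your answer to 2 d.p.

σ = 106.09^(1/2) = 10.30000
r_full = 2·0.738 / (1 + 0.738) ≈ 0.84925
T̂ = 0.84925(55) + 0.15075(56) ≈ 55.15075
SE_est = SD * √(r(1 − r)) = 10.30000 * √0.12802 ≈ 10.30000 * 0.35780 ≈ 3.68537
95% CI: 55.15075 ± 7.22333 ≈ (47.92742, 62.37408)

[47.93, 62.37]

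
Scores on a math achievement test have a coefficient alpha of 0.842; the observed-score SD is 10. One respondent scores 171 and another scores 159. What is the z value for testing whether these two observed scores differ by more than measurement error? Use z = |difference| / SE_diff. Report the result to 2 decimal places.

2.13

SEM = 10.0000 × √(1 − 0.8420) = 10.0000 × √0.1580 ≃ 10.0000 × 0.3975 ≃ 3.9749
SE_diff = √2 × SEM ≃ 5.6214
z = 12 / 5.6214 ≃ 2.1347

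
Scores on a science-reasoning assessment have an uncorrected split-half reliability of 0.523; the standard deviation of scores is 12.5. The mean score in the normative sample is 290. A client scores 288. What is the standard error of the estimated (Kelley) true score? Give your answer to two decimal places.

5.80

Spearman-Brown: r = 2(0.523) / (1 + 0.523) = 1.0460 / 1.5230 ≃ 0.6868
SE_est = SD * √(r(1 − r)) = 12.5000 * √0.2151 ≃ 12.5000 * 0.4638 ≃ 5.7974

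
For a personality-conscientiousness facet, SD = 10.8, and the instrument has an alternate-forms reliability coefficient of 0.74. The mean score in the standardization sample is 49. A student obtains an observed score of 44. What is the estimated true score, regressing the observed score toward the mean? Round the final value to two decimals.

Estimated true score = 0.740×44 + (1 − 0.740)×49 ≈ 45.300

45.30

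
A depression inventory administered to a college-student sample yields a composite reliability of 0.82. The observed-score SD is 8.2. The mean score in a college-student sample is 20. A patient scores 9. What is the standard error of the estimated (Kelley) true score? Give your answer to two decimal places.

SE_est = SD · √(r(1 − r)) = 8.2000 · √0.1476 ≈ 8.2000 · 0.3842 ≈ 3.1503

3.15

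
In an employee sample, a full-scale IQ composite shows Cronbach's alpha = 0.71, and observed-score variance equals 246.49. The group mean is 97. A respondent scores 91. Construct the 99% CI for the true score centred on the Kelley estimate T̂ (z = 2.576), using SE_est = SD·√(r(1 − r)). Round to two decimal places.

SD = √246.49 ≈ 15.700
Estimated true score = 0.710*91 + (1 − 0.710)*97 ≈ 92.740
SE_est = 15.700*√(0.710*0.290) ≈ 7.124
99% CI: 92.740 ± 18.352 ≈ (74.388, 111.092)

[74.39, 111.09]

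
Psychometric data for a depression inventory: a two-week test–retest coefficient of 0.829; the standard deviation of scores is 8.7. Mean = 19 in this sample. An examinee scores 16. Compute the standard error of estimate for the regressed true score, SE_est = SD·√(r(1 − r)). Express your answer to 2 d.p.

SE_est = SD · √(r(1 − r)) = 8.700 · √0.142 ≈ 8.700 · 0.377 ≈ 3.276

3.28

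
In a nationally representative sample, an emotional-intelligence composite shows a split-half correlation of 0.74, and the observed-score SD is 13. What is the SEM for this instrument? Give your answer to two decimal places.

r_full = 2·0.74 / (1 + 0.74) ≈ 0.851
The standard error of measurement is 13.000×√(1 − 0.851) ≈ 13.000×0.387 ≈ 5.025.

5.03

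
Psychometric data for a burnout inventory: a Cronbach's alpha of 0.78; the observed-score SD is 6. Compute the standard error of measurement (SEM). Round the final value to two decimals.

SEM = 6.00000 · √(1 − 0.78000) = 6.00000 · √0.22000 ≈ 6.00000 · 0.46904 ≈ 2.81425

2.81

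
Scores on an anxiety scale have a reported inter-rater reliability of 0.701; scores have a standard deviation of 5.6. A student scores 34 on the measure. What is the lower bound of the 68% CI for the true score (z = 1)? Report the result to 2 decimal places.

30.94

SEM = 5.60000 × √(1 − 0.70100) = 5.60000 × √0.29900 ≈ 5.60000 × 0.54681 ≈ 3.06213
Margin = 1 × 3.06213 ≈ 3.06213
Lower bound: 34 − 3.06213 = 30.93787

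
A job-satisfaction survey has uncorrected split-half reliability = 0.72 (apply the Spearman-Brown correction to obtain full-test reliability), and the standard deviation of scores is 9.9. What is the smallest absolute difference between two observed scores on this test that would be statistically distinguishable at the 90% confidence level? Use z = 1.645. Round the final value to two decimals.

Spearman-Brown: r = 2(0.72) / (1 + 0.72) = 1.4400 / 1.7200 ≈ 0.8372
SEM = 9.9000·√(1 − 0.8372) ≈ 3.9944
Standard error of the difference = 3.9944·√2 ≈ 5.6489
Smallest detectable difference = 1.645·5.6489 ≈ 9.2925

9.29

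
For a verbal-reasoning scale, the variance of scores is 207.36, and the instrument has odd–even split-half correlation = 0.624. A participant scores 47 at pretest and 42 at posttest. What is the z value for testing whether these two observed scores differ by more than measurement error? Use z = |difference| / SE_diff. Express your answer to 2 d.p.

0.51

SD = √207.36 = 14.4000
Spearman-Brown: r = 2(0.624) / (1 + 0.624) = 1.2480 / 1.6240 ≈ 0.7685
SEM = 14.4000×√(1 − 0.7685) ≈ 6.9289
SE_diff = SEM × √2 ≈ 6.9289 × 1.4142 ≈ 9.7989
z = 5 / 9.7989 ≈ 0.5103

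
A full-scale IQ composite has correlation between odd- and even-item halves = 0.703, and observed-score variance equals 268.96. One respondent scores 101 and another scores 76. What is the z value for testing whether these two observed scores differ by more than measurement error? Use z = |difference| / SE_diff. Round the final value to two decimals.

2.58

σ = 268.96^(1/2) = 16.400
r_full = 2·0.703 / (1 + 0.703) ≃ 0.826
SEM = 16.400·√(1 − 0.826) ≃ 6.849
Standard error of the difference = 6.849·√2 ≃ 9.686
z = |101 − 76| / 9.686 = 25 / 9.686 ≃ 2.581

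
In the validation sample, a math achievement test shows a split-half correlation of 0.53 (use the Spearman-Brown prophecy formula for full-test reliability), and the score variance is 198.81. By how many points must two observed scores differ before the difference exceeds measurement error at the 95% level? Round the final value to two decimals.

21.66

SD = √198.81 = 14.1000
Full-length reliability (Spearman-Brown) = 2(0.53)/(1+0.53) ≈ 0.6928
The standard error of measurement is 14.1000·√(1 − 0.6928) ≈ 14.1000·0.5542 ≈ 7.8149.
SE_diff = SEM · √2 ≈ 7.8149 · 1.4142 ≈ 11.0519
Minimum reliable difference = 1.96 · SE_diff ≈ 1.96 · 11.0519 ≈ 21.6617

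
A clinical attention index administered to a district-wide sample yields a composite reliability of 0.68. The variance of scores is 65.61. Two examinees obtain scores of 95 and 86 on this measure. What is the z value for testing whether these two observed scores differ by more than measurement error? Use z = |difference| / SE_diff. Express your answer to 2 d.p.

SD = √65.61 ≃ 8.1000
SEM = 8.1000·√(1 − 0.6800) ≃ 4.5821
Standard error of the difference = 4.5821·√2 ≃ 6.4800
z = 9 / 6.4800 ≃ 1.3889

1.39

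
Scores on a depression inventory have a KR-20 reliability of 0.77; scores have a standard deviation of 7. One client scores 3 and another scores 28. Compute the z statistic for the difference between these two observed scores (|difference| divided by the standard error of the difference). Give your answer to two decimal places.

5.27

SEM = 7.0000 · √(1 − 0.7700) = 7.0000 · √0.2300 ≈ 7.0000 · 0.4796 ≈ 3.3571
SE_diff = √2 · SEM ≈ 4.7476
z = 25 / 4.7476 ≈ 5.2658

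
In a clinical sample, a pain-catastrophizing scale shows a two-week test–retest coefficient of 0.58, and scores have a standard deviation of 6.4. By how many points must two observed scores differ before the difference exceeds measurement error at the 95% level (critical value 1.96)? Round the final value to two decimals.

SEM = 6.40000×√(1 − 0.58000) ≈ 4.14767
SE_diff = √2 × SEM ≈ 5.86570
Smallest detectable difference = 1.96×5.86570 ≈ 11.49677

11.50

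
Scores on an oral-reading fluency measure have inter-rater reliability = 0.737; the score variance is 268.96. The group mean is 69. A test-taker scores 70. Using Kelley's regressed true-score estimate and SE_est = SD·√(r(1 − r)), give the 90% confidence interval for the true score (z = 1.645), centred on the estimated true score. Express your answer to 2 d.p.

[57.86, 81.61]

σ = 268.96^(1/2) = 16.40000
Estimated true score = 0.73700·70 + (1 − 0.73700)·69 ≈ 69.73700
SE_est = SD · √(r(1 − r)) = 16.40000 · √0.19383 ≈ 16.40000 · 0.44026 ≈ 7.22030
90% CI: 69.73700 ± 11.87740 ≈ (57.85960, 81.61440)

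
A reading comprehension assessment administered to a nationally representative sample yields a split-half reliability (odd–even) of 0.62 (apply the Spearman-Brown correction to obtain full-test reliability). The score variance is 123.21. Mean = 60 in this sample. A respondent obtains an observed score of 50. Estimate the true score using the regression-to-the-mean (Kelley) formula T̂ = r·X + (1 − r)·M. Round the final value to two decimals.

r_full = 2·0.62 / (1 + 0.62) ≈ 0.7654
T̂ = 0.7654(50) + 0.2346(60) ≈ 52.3457

52.35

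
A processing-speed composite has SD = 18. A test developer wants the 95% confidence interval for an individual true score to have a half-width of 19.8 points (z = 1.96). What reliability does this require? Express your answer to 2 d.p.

0.69

Required SEM = 19.8 / 1.96 ≃ 10.102
r = 1 − (10.102/18)² ≃ 1 − 0.315 ≃ 0.685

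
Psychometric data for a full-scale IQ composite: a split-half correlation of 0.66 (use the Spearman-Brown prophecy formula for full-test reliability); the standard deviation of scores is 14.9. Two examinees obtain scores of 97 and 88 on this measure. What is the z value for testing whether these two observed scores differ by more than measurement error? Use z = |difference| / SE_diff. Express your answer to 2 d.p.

0.94

r_full = 2·0.66 / (1 + 0.66) ≃ 0.795
SEM = 14.900 * √(1 − 0.795) = 14.900 * √0.205 ≃ 14.900 * 0.453 ≃ 6.743
Standard error of the difference = 6.743·√2 ≃ 9.536
z = 9 / 9.536 ≃ 0.944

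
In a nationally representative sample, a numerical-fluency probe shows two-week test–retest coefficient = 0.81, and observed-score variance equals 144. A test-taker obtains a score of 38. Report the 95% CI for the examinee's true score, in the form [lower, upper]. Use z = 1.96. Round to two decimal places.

[27.75, 48.25]

SD = √144 ≈ 12.000
SEM = 12.000 × √(1 − 0.810) = 12.000 × √0.190 ≈ 12.000 × 0.436 ≈ 5.231
1.96 × SEM ≈ 10.252
Interval: (27.748, 48.252)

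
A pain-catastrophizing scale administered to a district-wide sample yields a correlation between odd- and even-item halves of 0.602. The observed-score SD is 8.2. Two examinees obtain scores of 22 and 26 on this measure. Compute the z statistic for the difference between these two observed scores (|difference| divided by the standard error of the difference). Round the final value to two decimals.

0.69

Full-length reliability (Spearman-Brown) = 2(0.602)/(1+0.602) ≈ 0.752
SEM = 8.200 * √(1 − 0.752) = 8.200 * √0.248 ≈ 8.200 * 0.498 ≈ 4.087
Standard error of the difference = 4.087·√2 ≈ 5.780
z = 4 / 5.780 ≈ 0.692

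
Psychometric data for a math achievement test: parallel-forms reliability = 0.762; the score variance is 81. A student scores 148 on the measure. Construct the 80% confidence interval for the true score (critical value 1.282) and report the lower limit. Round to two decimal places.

142.37

SD = √81 ≃ 9.0000
The standard error of measurement is 9.0000×√(1 − 0.7620) ≃ 9.0000×0.4879 ≃ 4.3907.
Margin = 1.282 × 4.3907 ≃ 5.6288
Lower limit = 148 − 5.6288 ≃ 142.3712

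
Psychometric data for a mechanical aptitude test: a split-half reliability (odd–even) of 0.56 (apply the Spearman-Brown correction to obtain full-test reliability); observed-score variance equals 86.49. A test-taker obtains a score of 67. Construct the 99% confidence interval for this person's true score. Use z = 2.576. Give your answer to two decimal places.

SD = √86.49 = 9.3000
Full-length reliability (Spearman-Brown) = 2(0.56)/(1+0.56) ≃ 0.7179
The standard error of measurement is 9.3000*√(1 − 0.7179) ≃ 9.3000*0.5311 ≃ 4.9391.
2.576 * SEM ≃ 12.7231
99% CI: 67 ± 12.7231 = [54.2769, 79.7231]

[54.28, 79.72]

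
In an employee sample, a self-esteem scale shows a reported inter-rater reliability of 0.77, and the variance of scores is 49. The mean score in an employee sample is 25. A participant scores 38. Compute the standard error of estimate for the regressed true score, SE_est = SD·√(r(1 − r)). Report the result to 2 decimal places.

2.95

σ = 49^(1/2) = 7.000
SE_est = SD × √(r(1 − r)) = 7.000 × √0.177 ≈ 7.000 × 0.421 ≈ 2.946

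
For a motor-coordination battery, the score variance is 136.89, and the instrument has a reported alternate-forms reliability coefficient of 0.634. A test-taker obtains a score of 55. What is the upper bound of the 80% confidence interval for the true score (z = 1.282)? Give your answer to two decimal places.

64.07

SD = √136.89 = 11.700
The standard error of measurement is 11.700*√(1 − 0.634) ≈ 11.700*0.605 ≈ 7.078.
Half-width = 1.282*7.078 ≈ 9.074
Upper limit = 55 + 9.074 ≈ 64.074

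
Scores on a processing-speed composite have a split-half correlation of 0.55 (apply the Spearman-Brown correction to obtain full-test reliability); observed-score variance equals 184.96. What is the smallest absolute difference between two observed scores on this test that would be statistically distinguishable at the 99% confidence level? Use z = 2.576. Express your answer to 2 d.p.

SD = √184.96 ≃ 13.6000
Full-length reliability (Spearman-Brown) = 2(0.55)/(1+0.55) ≃ 0.7097
SEM = 13.6000×√(1 − 0.7097) ≃ 7.3279
SE_diff = √2 × SEM ≃ 10.3632
Minimum reliable difference = 2.576 × SE_diff ≃ 2.576 × 10.3632 ≃ 26.6956

26.70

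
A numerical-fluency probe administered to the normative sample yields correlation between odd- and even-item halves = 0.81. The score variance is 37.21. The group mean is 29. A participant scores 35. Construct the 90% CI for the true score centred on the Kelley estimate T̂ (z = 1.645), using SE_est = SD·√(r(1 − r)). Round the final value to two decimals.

[31.29, 37.45]

σ = 37.21^(1/2) = 6.1000
Full-length reliability (Spearman-Brown) = 2(0.81)/(1+0.81) ≈ 0.8950
Estimated true score = 0.8950*35 + (1 − 0.8950)*29 ≈ 34.3702
SE_est = 6.1000·√[r(1 − r)] ≈ 1.8698
CI = 34.3702 ± 1.645 * 1.8698 → [31.2944, 37.4459]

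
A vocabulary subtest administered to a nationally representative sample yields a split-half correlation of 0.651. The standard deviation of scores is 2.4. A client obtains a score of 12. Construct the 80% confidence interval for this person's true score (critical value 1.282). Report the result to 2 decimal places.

r_full = 2·0.651 / (1 + 0.651) ≃ 0.7886
The standard error of measurement is 2.4000*√(1 − 0.7886) ≃ 2.4000*0.4598 ≃ 1.1034.
Margin = 1.282 * 1.1034 ≃ 1.4146
Interval: (10.5854, 13.4146)

[10.59, 13.41]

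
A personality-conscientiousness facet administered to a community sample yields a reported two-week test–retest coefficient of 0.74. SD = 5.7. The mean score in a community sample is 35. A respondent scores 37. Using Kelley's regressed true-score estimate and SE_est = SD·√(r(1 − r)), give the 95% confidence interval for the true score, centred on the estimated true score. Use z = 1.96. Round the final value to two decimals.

T̂ = r·X + (1 − r)·M = 0.740*37 + 0.260*35 = 27.380 + 9.100 ≈ 36.480
SE_est = 5.700*√(0.740*0.260) ≈ 2.500
95% CI: 36.480 ± 4.900 ≈ (31.580, 41.380)

[31.58, 41.38]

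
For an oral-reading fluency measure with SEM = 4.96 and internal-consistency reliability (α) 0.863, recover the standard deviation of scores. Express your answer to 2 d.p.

13.40

σ = SEM·(1 − r)^(−1/2) ≃ 4.96·2.70172 ≃ 13.40051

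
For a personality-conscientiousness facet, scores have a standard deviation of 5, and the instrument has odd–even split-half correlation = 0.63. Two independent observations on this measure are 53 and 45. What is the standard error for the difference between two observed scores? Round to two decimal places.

3.37

Spearman-Brown: r = 2(0.63) / (1 + 0.63) = 1.26000 / 1.63000 ≈ 0.77301
SEM = 5.00000 × √(1 − 0.77301) = 5.00000 × √0.22699 ≈ 5.00000 × 0.47644 ≈ 2.38219
SE_diff = √2 × SEM ≈ 3.36893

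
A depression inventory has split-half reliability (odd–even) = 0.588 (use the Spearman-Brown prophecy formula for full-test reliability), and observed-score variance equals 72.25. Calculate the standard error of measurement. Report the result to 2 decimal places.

SD = √72.25 ≈ 8.5000
r_full = 2·0.588 / (1 + 0.588) ≈ 0.7406
The standard error of measurement is 8.5000·√(1 − 0.7406) ≈ 8.5000·0.5094 ≈ 4.3295.

4.33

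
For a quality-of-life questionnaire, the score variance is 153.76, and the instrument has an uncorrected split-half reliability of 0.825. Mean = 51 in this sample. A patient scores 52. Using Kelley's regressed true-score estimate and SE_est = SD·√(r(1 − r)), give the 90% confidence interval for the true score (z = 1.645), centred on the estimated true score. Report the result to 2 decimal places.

σ = 153.76^(1/2) = 12.40000
Full-length reliability (Spearman-Brown) = 2(0.825)/(1+0.825) ≃ 0.90411
Estimated true score = 0.90411*52 + (1 − 0.90411)*51 ≃ 51.90411
SE_est = SD * √(r(1 − r)) = 12.40000 * √0.08670 ≃ 12.40000 * 0.29444 ≃ 3.65107
90% CI: 51.90411 ± 6.00601 ≃ (45.89810, 57.91011)

[45.90, 57.91]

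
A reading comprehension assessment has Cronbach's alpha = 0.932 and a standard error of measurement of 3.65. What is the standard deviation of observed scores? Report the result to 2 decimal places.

σ = SEM·(1 − r)^(−1/2) ≈ 3.65×3.83482 ≈ 13.99711

14.00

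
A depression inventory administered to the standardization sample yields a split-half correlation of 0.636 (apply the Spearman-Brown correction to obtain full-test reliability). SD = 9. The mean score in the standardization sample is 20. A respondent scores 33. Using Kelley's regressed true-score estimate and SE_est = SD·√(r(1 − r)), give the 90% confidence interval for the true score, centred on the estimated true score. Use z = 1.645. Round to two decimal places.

[23.95, 36.27]

Spearman-Brown: r = 2(0.636) / (1 + 0.636) = 1.272 / 1.636 ≈ 0.778
Estimated true score = 0.778×33 + (1 − 0.778)×20 ≈ 30.108
SE_est = SD × √(r(1 − r)) = 9.000 × √0.173 ≈ 9.000 × 0.416 ≈ 3.743
90% CI: 30.108 ± 6.158 ≈ (23.950, 36.265)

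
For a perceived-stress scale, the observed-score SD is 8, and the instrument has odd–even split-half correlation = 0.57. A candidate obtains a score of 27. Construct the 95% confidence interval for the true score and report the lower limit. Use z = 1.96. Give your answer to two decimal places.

Spearman-Brown: r = 2(0.57) / (1 + 0.57) = 1.1400 / 1.5700 ≃ 0.7261
SEM = 8.0000 × √(1 − 0.7261) = 8.0000 × √0.2739 ≃ 8.0000 × 0.5233 ≃ 4.1867
Margin = 1.96 × 4.1867 ≃ 8.2060
Lower limit = 27 − 8.2060 ≃ 18.7940

18.79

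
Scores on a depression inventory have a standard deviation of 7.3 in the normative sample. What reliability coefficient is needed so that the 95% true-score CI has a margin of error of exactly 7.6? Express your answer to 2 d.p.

Required SEM = 7.6 / 1.96 ≈ 3.8776
r = 1 − (SEM / SD)² = 1 − (3.8776 / 7.3)² ≈ 1 − 0.2821 ≈ 0.7179

0.72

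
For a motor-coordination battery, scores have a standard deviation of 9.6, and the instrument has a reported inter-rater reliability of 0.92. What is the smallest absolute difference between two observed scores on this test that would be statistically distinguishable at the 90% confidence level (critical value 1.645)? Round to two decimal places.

SEM = 9.6000 * √(1 − 0.9200) = 9.6000 * √0.0800 ≈ 9.6000 * 0.2828 ≈ 2.7153
SE_diff = √2 * SEM ≈ 3.8400
Minimum reliable difference = 1.645 * SE_diff ≈ 1.645 * 3.8400 ≈ 6.3168

6.32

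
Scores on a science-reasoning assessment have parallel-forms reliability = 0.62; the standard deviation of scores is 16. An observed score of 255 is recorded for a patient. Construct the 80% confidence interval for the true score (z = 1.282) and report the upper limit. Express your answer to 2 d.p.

SEM = 16.000 * √(1 − 0.620) = 16.000 * √0.380 ≈ 16.000 * 0.616 ≈ 9.863
Margin = 1.282 * 9.863 ≈ 12.644
Upper bound: 255 + 12.644 = 267.644

267.64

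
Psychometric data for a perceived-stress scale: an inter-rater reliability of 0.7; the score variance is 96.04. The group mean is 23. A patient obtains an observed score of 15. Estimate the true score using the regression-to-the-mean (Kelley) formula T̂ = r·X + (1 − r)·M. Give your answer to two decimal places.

17.40

T̂ = r·X + (1 − r)·M = 0.700·15 + 0.300·23 = 10.500 + 6.900 ≈ 17.400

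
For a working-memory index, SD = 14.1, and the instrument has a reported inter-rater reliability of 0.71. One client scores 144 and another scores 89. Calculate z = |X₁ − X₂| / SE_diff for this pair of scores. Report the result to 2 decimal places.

SEM = 14.1000 · √(1 − 0.7100) = 14.1000 · √0.2900 ≈ 14.1000 · 0.5385 ≈ 7.5931
Standard error of the difference = 7.5931·√2 ≈ 10.7382
z = |144 − 89| / 10.7382 = 55 / 10.7382 ≈ 5.1219

5.12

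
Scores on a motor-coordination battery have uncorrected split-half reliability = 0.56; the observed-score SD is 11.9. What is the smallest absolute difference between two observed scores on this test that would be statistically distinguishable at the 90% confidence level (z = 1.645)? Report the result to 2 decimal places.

r_full = 2·0.56 / (1 + 0.56) ≃ 0.718
The standard error of measurement is 11.900*√(1 − 0.718) ≃ 11.900*0.531 ≃ 6.320.
SE_diff = √2 * SEM ≃ 8.938
Smallest detectable difference = 1.645*8.938 ≃ 14.703

14.70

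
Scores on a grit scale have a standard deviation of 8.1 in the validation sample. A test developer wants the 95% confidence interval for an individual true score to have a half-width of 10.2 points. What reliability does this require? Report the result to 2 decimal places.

Required SEM = 10.2 / 1.96 ≈ 5.204
r = 1 − (SEM / SD)² = 1 − (5.204 / 8.1)² ≈ 1 − 0.413 ≈ 0.587

0.59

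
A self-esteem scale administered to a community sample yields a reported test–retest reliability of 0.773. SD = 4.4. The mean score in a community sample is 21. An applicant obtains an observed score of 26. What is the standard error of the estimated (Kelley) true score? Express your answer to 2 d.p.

1.84

SE_est = 4.400×√(0.773×0.227) ≈ 1.843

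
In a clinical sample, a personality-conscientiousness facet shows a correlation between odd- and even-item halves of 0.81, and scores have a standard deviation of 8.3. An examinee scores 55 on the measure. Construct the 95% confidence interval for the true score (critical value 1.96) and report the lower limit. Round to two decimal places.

49.73

Full-length reliability (Spearman-Brown) = 2(0.81)/(1+0.81) ≈ 0.895
The standard error of measurement is 8.300×√(1 − 0.895) ≈ 8.300×0.324 ≈ 2.689.
1.96 × SEM ≈ 5.271
Lower limit = 55 − 5.271 ≈ 49.729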